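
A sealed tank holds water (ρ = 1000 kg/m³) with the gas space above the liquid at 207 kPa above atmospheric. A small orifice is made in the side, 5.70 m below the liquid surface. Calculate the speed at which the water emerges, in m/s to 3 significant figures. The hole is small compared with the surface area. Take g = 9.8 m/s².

v ≈ 22.9 m/s

Take point 1 at the surface (v₁ ≈ 0) and point 2 at the hole (at atmospheric pressure). Bernoulli: P₁ + ρg h = P_atm + ½ρv₂².
With P₁ − P_atm = 207000 Pa, v₂ = √(2gh + 2ΔP/ρ) = √(2·9.8·5.70 + 2·207000/1000) = 22.9 m/s.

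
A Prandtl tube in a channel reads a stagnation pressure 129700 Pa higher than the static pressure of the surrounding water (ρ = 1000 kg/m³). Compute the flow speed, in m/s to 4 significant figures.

The dynamic pressure equals the rise in static pressure at the stagnation point: ΔP = ½ρv².
v = √(2ΔP/ρ) = √(2·129700/1000) = 16.11 m/s.

v ≈ 16.11 m/s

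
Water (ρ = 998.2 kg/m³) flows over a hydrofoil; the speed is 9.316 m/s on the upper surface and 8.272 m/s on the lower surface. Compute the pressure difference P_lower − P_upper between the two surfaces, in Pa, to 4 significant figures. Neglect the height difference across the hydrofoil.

ΔP ≈ 9164 Pa

Bernoulli (same height): P_lower − P_upper = ½ρ(v_upper² − v_lower²).
ΔP = ½·998.2·(9.316² − 8.272²) = 9164 Pa.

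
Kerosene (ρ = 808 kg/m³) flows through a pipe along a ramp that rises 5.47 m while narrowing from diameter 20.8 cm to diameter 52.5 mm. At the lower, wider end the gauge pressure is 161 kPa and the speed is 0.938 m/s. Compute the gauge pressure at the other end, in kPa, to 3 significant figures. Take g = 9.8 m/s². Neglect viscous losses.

Mass conservation (A₁v₁ = A₂v₂) gives v₂ = 0.938 × 340/21.6 = 14.7 m/s.
Energy conservation along the streamline gives P₂ = P₁ − ½ρ(v₂² − v₁²) − ρg(h₂ − h₁).
P₂ = 161000 + ½·808·(0.938² − 14.7²) − 808·9.8·(+5.47) = 161000 + (-87200) − (43300) = 30500 Pa.

P₂ = 30.5 kPa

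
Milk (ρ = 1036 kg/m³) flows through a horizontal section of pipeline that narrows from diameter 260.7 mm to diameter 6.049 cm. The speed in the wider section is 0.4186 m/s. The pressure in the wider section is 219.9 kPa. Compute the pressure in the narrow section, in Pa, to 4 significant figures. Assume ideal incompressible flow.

Mass conservation (A₁v₁ = A₂v₂) gives v₂ = 0.4186 × 533.8/28.74 = 7.775 m/s.
Along the horizontal streamline, P + ½ρv² is constant.
P₂ = P₁ − ½ρ(v₂² − v₁²) = 219900 − ½·1036·(7.775² − 0.4186²) = 219900 − 31220 = 188700 Pa.

188700 Pa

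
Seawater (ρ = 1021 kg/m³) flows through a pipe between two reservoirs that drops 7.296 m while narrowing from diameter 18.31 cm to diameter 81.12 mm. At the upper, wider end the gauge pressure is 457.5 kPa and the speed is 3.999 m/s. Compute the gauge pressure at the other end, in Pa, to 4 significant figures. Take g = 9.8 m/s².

P₂ ≈ 326800 Pa

Mass conservation (A₁v₁ = A₂v₂) gives v₂ = 3.999 × 263.3/51.68 = 20.37 m/s.
Applying Bernoulli between the two ends and solving for P₂: P₂ = P₁ + ½ρ(v₁² − v₂²) − ρgΔh.
P₂ = 457500 + ½·1021·(3.999² − 20.37²) − 1021·9.8·(−7.296) = 457500 + (-203700) − (-73000) = 326800 Pa.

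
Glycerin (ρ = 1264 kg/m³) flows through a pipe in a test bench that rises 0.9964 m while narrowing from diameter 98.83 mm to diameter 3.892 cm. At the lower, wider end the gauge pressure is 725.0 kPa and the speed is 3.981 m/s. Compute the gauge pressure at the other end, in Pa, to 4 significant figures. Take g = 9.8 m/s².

P₂ ≈ 306200 Pa

By continuity, v₂ = v₁·A₁/A₂ = 3.981·(76.71/11.90) = 25.67 m/s.
Applying Bernoulli between the two ends and solving for P₂: P₂ = P₁ + ½ρ(v₁² − v₂²) − ρgΔh.
P₂ = 725000 + ½·1264·(3.981² − 25.67²) − 1264·9.8·(+0.9964) = 725000 + (-406400) − (12340) = 306200 Pa.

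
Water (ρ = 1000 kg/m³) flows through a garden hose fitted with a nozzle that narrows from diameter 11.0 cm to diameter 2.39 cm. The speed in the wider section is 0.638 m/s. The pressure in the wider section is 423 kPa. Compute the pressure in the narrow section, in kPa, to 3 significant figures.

P₂ ≈ 332 kPa

Mass conservation (A₁v₁ = A₂v₂) gives v₂ = 0.638 × 95.0/4.49 = 13.5 m/s.
Along the horizontal streamline, P + ½ρv² is constant.
P₂ = P₁ − ½ρ(v₂² − v₁²) = 423000 − ½·1000·(13.5² − 0.638²) = 423000 − 91100 = 332000 Pa.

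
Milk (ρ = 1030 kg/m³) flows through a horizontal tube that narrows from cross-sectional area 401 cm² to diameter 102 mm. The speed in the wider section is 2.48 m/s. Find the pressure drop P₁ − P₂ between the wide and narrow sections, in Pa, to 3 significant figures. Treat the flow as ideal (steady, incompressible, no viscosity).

By continuity, v₂ = v₁·A₁/A₂ = 2.48·(401/81.7) = 12.2 m/s.
The pipe is horizontal, so Bernoulli reduces to P₁ + ½ρv₁² = P₂ + ½ρv₂².
P₁ − P₂ = ½·1030·(12.2² − 2.48²) = ½·1030·142 = 73100 Pa.

ΔP ≈ 73100 Pa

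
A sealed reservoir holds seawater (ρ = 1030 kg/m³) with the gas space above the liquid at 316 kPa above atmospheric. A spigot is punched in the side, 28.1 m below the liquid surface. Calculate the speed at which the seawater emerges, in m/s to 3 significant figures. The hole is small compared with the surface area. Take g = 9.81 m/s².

Take point 1 at the surface (v₁ ≈ 0) and point 2 at the hole (at atmospheric pressure). Bernoulli: P₁ + ρg h = P_atm + ½ρv₂².
With P₁ − P_atm = 316000 Pa, v₂ = √(2gh + 2ΔP/ρ) = √(2·9.81·28.1 + 2·316000/1030) = 34.1 m/s.

v ≈ 34.1 m/s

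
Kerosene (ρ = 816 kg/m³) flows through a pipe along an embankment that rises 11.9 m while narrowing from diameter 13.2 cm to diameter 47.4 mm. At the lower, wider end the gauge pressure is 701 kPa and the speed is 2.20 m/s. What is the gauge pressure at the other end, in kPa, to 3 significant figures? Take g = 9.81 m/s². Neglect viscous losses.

The volume flow rate is constant, so v₂ = (A₁/A₂)v₁ = (137/17.6)·2.20 = 17.1 m/s.
Bernoulli: P₁ + ½ρv₁² + ρg h₁ = P₂ + ½ρv₂² + ρg h₂, so P₂ = P₁ + ½ρ(v₁² − v₂²) − ρg(h₂ − h₁).
P₂ = 701000 + ½·816·(2.20² − 17.1²) − 816·9.81·(+11.9) = 701000 + (-117000) − (95300) = 489000 Pa.

489 kPa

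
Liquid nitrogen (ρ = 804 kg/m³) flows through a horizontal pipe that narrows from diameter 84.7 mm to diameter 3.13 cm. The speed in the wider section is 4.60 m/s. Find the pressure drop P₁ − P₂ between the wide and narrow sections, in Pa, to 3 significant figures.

448000 Pa

Mass conservation (A₁v₁ = A₂v₂) gives v₂ = 4.60 × 56.3/7.69 = 33.7 m/s.
Along the horizontal streamline, P + ½ρv² is constant.
P₁ − P₂ = ½·804·(33.7² − 4.60²) = ½·804·1110 = 448000 Pa.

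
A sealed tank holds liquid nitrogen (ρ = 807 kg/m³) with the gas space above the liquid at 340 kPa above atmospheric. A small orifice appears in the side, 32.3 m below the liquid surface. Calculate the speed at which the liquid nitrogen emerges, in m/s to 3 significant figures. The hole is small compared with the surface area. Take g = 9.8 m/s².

Take point 1 at the surface (v₁ ≈ 0) and point 2 at the hole (at atmospheric pressure). Bernoulli: P₁ + ρg h = P_atm + ½ρv₂².
With P₁ − P_atm = 340000 Pa, v₂ = √(2gh + 2ΔP/ρ) = √(2·9.8·32.3 + 2·340000/807) = 38.4 m/s.

38.4 m/s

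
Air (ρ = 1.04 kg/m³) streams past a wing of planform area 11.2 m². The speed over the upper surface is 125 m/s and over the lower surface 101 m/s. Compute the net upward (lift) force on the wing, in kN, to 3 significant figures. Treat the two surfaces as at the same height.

F ≈ 31.6 kN

With equal heights on the two surfaces, Bernoulli gives P_lower − P_upper = ½ρ(v_upper² − v_lower²).
ΔP = ½·1.04·(125² − 101²) = 2820 Pa.
Lift = ΔP · A = 2820 × 11.2 = 31600 N.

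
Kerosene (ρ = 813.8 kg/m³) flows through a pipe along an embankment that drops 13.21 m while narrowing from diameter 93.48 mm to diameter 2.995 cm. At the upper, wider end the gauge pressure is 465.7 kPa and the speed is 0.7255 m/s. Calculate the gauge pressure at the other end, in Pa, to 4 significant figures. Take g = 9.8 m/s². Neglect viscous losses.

P₂ ≈ 550900 Pa

Continuity gives A₁v₁ = A₂v₂, so v₂ = (68.63 cm²)/(7.045 cm²) × 0.7255 m/s = 7.068 m/s.
Applying Bernoulli between the two ends and solving for P₂: P₂ = P₁ + ½ρ(v₁² − v₂²) − ρgΔh.
P₂ = 465700 + ½·813.8·(0.7255² − 7.068²) − 813.8·9.8·(−13.21) = 465700 + (-20110) − (-105400) = 550900 Pa.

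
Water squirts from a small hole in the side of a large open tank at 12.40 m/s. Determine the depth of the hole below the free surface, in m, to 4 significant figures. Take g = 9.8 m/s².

h ≈ 7.845 m

Inverting v = √(2gh) gives h = v² / 2g.
h = 12.40²/(2·9.8) = 153.8/19.60 = 7.845 m.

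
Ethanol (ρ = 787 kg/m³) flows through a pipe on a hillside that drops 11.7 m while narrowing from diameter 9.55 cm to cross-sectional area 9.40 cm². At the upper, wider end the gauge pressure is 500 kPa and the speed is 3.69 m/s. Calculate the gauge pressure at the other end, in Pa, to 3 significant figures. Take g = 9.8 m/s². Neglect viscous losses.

The volume flow rate is constant, so v₂ = (A₁/A₂)v₁ = (71.6/9.40)·3.69 = 28.1 m/s.
Bernoulli: P₁ + ½ρv₁² + ρg h₁ = P₂ + ½ρv₂² + ρg h₂, so P₂ = P₁ + ½ρ(v₁² − v₂²) − ρg(h₂ − h₁).
P₂ = 500000 + ½·787·(3.69² − 28.1²) − 787·9.8·(−11.7) = 500000 + (-306000) − (-90200) = 284000 Pa.

P₂ ≈ 284000 Pa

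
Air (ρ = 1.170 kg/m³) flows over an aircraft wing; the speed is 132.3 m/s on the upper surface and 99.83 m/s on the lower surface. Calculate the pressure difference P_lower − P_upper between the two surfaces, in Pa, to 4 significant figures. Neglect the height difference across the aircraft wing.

4409 Pa

With negligible Δh, P + ½ρv² is constant, so P_low − P_up = ½ρ(v_up² − v_low²).
ΔP = ½·1.170·(132.3² − 99.83²) = 4409 Pa.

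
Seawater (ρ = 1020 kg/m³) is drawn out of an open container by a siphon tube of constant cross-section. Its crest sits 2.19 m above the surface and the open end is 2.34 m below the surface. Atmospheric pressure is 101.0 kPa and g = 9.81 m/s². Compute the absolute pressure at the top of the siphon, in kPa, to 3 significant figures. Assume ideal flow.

Bernoulli surface→outlet gives ½v² = g·h_out, so v = √(2·9.81·2.34) = 6.78 m/s.
The bore is uniform, so the speed at the crest is the same v. Bernoulli surface→crest: P_atm = P_top + ½ρv² + ρg·h_top.
P_top = 101000 − ½·1020·6.78² − 1020·9.81·2.19 = 55700 Pa.

55.7 kPa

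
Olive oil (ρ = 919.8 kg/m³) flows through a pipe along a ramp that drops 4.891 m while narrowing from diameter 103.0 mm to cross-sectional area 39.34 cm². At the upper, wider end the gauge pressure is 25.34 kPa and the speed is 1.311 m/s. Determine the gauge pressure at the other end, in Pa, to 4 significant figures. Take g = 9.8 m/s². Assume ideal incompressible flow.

P₂ = 66670 Pa

By continuity, v₂ = v₁·A₁/A₂ = 1.311·(83.32/39.34) = 2.777 m/s.
Bernoulli: P₁ + ½ρv₁² + ρg h₁ = P₂ + ½ρv₂² + ρg h₂, so P₂ = P₁ + ½ρ(v₁² − v₂²) − ρg(h₂ − h₁).
P₂ = 25340 + ½·919.8·(1.311² − 2.777²) − 919.8·9.8·(−4.891) = 25340 + (-2755) − (-44090) = 66670 Pa.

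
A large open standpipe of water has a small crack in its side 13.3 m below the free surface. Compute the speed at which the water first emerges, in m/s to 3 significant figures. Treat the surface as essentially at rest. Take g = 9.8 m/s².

v = 16.1 m/s

The surface is effectively still and both ends are open, so ½v² = gh and v = √(2·9.8·13.3) = 16.1 m/s.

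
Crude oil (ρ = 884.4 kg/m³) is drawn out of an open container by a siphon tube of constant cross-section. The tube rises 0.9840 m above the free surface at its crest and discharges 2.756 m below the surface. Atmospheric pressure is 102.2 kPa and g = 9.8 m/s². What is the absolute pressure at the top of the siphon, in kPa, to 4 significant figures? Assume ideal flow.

Bernoulli surface→outlet gives ½v² = g·h_out, so v = √(2·9.8·2.756) = 7.350 m/s.
With constant cross-section the crest speed equals v; applying Bernoulli from the surface up to the crest, P_top = P_atm − ½ρv² − ρg·h_top.
P_top = 102200 − ½·884.4·7.350² − 884.4·9.8·0.9840 = 69780 Pa.

P_top ≈ 69.78 kPa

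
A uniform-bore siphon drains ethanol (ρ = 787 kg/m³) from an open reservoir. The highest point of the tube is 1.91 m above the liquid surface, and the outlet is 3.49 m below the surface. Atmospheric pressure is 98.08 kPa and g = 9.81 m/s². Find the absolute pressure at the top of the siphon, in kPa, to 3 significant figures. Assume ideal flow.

56.4 kPa

From the surface to the outlet (both open to atmosphere, surface at rest): v = √(2g·h_out) = √(2·9.81·3.49) = 8.27 m/s.
Continuity keeps v the same throughout the tube; from surface to crest, P_atm + 0 = P_top + ½ρv² + ρg·h_top.
P_top = 98080 − ½·787·8.27² − 787·9.81·1.91 = 56400 Pa.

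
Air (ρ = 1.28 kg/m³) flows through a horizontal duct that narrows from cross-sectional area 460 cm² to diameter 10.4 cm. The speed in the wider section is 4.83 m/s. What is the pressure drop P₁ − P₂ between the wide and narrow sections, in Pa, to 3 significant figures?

Continuity gives A₁v₁ = A₂v₂, so v₂ = (460 cm²)/(84.9 cm²) × 4.83 m/s = 26.2 m/s.
Bernoulli (h₁ = h₂): P₁ − P₂ = ½ρ(v₂² − v₁²).
P₁ − P₂ = ½·1.28·(26.2² − 4.83²) = ½·1.28·661 = 423 Pa.

ΔP ≈ 423 Pa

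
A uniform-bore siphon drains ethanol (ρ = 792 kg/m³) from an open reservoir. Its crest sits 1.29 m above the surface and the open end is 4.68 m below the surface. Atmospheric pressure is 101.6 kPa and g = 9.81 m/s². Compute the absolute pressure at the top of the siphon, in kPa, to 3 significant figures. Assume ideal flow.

55.2 kPa

From the surface to the outlet (both open to atmosphere, surface at rest): v = √(2g·h_out) = √(2·9.81·4.68) = 9.58 m/s.
With constant cross-section the crest speed equals v; applying Bernoulli from the surface up to the crest, P_top = P_atm − ½ρv² − ρg·h_top.
P_top = 101600 − ½·792·9.58² − 792·9.81·1.29 = 55200 Pa.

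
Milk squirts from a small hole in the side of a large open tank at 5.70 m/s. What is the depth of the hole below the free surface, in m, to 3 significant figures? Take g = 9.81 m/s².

For a small hole in a large open tank, ½v² = gh, giving h = v²/(2g).
h = 5.70²/(2·9.81) = 32.5/19.62 = 1.66 m.

1.66 m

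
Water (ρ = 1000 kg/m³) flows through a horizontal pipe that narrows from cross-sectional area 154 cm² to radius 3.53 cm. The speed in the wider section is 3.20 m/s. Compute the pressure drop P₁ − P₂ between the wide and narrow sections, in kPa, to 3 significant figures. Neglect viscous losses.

ΔP ≈ 74.1 kPa

By continuity, v₂ = v₁·A₁/A₂ = 3.20·(154/39.1) = 12.6 m/s.
With no height change, Bernoulli's equation is P₁ + ½ρv₁² = P₂ + ½ρv₂².
P₁ − P₂ = ½·1000·(12.6² − 3.20²) = ½·1000·148 = 74100 Pa.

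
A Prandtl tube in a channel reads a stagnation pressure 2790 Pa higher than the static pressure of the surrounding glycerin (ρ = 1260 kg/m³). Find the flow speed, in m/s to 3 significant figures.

At the stagnation point the flow is brought to rest, so Bernoulli gives P_stag − P_static = ½ρv².
v = √(2ΔP/ρ) = √(2·2790/1260) = 2.10 m/s.

2.10 m/s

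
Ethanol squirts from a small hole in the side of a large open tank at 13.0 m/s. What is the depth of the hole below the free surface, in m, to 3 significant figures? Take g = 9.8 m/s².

Torricelli: v = √(2gh), so h = v²/(2g).
h = 13.0²/(2·9.8) = 169/19.60 = 8.62 m.

h ≈ 8.62 m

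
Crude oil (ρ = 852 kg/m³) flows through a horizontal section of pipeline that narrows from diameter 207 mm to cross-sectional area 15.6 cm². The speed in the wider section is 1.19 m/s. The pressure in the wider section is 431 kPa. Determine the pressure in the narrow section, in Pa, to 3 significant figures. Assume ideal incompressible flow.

P₂ = 151000 Pa

The volume flow rate is constant, so v₂ = (A₁/A₂)v₁ = (337/15.6)·1.19 = 25.7 m/s.
With no height change, Bernoulli's equation is P₁ + ½ρv₁² = P₂ + ½ρv₂².
P₂ = P₁ − ½ρ(v₂² − v₁²) = 431000 − ½·852·(25.7² − 1.19²) = 431000 − 280000 = 151000 Pa.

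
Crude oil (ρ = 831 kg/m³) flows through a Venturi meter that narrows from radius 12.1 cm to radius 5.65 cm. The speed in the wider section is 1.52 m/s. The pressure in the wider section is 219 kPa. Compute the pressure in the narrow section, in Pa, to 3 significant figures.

Mass conservation (A₁v₁ = A₂v₂) gives v₂ = 1.52 × 460/100 = 6.97 m/s.
Bernoulli (h₁ = h₂): P₁ − P₂ = ½ρ(v₂² − v₁²).
P₂ = P₁ − ½ρ(v₂² − v₁²) = 219000 − ½·831·(6.97² − 1.52²) = 219000 − 19200 = 200000 Pa.

200000 Pa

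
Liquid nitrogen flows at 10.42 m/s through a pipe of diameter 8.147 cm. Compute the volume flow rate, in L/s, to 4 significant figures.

Q = A·v = 0.005213 m² × 10.42 m/s = 0.05432 m³/s.
Converting: 0.05432 m³/s × 1000 = 54.32 L/s.

Q ≈ 54.32 L/s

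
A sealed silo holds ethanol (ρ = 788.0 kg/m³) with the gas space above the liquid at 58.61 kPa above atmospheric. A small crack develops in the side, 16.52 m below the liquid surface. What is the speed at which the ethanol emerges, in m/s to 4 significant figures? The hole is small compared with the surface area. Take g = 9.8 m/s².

v ≈ 21.74 m/s

Take point 1 at the surface (v₁ ≈ 0) and point 2 at the hole (at atmospheric pressure). Bernoulli: P₁ + ρg h = P_atm + ½ρv₂².
With P₁ − P_atm = 58610 Pa, v₂ = √(2gh + 2ΔP/ρ) = √(2·9.8·16.52 + 2·58610/788.0) = 21.74 m/s.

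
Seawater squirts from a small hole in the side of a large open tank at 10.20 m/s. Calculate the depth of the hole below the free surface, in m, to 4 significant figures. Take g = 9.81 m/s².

Torricelli: v = √(2gh), so h = v²/(2g).
h = 10.20²/(2·9.81) = 104.0/19.62 = 5.303 m.

h ≈ 5.303 m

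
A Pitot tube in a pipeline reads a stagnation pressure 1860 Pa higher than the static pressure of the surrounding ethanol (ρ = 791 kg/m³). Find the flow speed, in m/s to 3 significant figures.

At the stagnation point the flow is brought to rest, so Bernoulli gives P_stag − P_static = ½ρv².
v = √(2ΔP/ρ) = √(2·1860/791) = 2.17 m/s.

v ≈ 2.17 m/s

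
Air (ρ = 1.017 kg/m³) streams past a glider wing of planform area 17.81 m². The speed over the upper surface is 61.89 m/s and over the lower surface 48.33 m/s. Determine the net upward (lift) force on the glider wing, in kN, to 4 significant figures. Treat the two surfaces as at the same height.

F ≈ 13.54 kN

The faster flow above has the lower pressure; Bernoulli (same height) gives ΔP = ½ρ(v_up² − v_low²).
ΔP = ½·1.017·(61.89² − 48.33²) = 760.0 Pa.
Lift = ΔP · A = 760.0 × 17.81 = 13540 N.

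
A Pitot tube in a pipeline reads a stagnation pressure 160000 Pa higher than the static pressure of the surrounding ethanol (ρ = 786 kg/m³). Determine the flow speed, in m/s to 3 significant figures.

Bernoulli between the free stream and the stagnation point: ½ρv² = P_stag − P_static.
v = √(2ΔP/ρ) = √(2·160000/786) = 20.2 m/s.

v ≈ 20.2 m/s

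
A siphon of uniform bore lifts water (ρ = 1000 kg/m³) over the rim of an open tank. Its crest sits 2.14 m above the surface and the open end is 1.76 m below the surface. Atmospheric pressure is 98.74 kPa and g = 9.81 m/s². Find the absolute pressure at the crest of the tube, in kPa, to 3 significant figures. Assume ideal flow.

The outlet speed comes from Torricelli: v = √(2g·1.76) = 5.88 m/s.
The bore is uniform, so the speed at the crest is the same v. Bernoulli surface→crest: P_atm = P_top + ½ρv² + ρg·h_top.
P_top = 98740 − ½·1000·5.88² − 1000·9.81·2.14 = 60500 Pa.

P_top = 60.5 kPa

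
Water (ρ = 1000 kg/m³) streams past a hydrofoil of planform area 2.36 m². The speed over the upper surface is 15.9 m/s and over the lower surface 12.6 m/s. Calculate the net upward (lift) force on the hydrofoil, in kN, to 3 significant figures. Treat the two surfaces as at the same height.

With equal heights on the two surfaces, Bernoulli gives P_lower − P_upper = ½ρ(v_upper² − v_lower²).
ΔP = ½·1000·(15.9² − 12.6²) = 47000 Pa.
Lift = ΔP · A = 47000 × 2.36 = 111000 N.

F ≈ 111 kN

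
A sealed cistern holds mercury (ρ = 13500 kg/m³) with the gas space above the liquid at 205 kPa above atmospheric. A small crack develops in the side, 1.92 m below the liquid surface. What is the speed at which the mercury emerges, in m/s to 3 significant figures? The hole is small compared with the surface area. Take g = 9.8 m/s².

v ≈ 8.25 m/s

Take point 1 at the surface (v₁ ≈ 0) and point 2 at the hole (at atmospheric pressure). Bernoulli: P₁ + ρg h = P_atm + ½ρv₂².
With P₁ − P_atm = 205000 Pa, v₂ = √(2gh + 2ΔP/ρ) = √(2·9.8·1.92 + 2·205000/13500) = 8.25 m/s.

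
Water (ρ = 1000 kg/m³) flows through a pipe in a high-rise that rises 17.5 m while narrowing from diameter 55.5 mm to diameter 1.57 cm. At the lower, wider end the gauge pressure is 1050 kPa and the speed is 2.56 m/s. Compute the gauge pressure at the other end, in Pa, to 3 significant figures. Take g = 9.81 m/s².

P₂ = 370000 Pa

The volume flow rate is constant, so v₂ = (A₁/A₂)v₁ = (24.2/1.94)·2.56 = 32.0 m/s.
Applying Bernoulli between the two ends and solving for P₂: P₂ = P₁ + ½ρ(v₁² − v₂²) − ρgΔh.
P₂ = 1050000 + ½·1000·(2.56² − 32.0²) − 1000·9.81·(+17.5) = 1050000 + (-508000) − (172000) = 370000 Pa.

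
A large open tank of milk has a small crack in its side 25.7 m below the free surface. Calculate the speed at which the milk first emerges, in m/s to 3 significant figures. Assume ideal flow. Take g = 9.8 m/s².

22.4 m/s

With the surface at rest and both surface and jet at atmospheric pressure, Bernoulli gives ρg h = ½ρv², so v = √(2gh) = √(2·9.8·25.7) = 22.4 m/s.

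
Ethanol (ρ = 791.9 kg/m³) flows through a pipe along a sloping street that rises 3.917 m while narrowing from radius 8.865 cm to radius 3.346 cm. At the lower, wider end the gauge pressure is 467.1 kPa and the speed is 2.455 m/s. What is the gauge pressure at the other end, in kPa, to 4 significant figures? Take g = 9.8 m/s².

P₂ ≈ 321.5 kPa

The volume flow rate is constant, so v₂ = (A₁/A₂)v₁ = (246.9/35.17)·2.455 = 17.23 m/s.
Bernoulli: P₁ + ½ρv₁² + ρg h₁ = P₂ + ½ρv₂² + ρg h₂, so P₂ = P₁ + ½ρ(v₁² − v₂²) − ρg(h₂ − h₁).
P₂ = 467100 + ½·791.9·(2.455² − 17.23²) − 791.9·9.8·(+3.917) = 467100 + (-115200) − (30400) = 321500 Pa.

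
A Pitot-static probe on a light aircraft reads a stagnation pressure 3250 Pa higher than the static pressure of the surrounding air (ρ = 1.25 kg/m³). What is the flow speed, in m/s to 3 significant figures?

Bernoulli between the free stream and the stagnation point: ½ρv² = P_stag − P_static.
v = √(2ΔP/ρ) = √(2·3250/1.25) = 72.1 m/s.

v = 72.1 m/s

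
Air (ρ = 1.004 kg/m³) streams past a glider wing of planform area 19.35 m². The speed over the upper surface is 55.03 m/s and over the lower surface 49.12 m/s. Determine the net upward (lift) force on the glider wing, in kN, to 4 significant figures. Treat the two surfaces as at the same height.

From P + ½ρv² = const at equal height, P_low − P_up = ½ρ(v_up² − v_low²).
ΔP = ½·1.004·(55.03² − 49.12²) = 309.0 Pa.
Lift = ΔP · A = 309.0 × 19.35 = 5979 N.

F ≈ 5.979 kN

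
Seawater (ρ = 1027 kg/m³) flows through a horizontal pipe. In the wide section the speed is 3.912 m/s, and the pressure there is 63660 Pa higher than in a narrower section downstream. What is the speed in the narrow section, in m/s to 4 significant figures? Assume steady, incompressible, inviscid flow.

v₂ = 11.80 m/s

Along the level pipe P + ½ρv² is conserved, hence v₂² = v₁² + 2(P₁ − P₂)/ρ.
v₂ = √(3.912² + 2·63660/1027) = √(15.30 + 124.0) = 11.80 m/s.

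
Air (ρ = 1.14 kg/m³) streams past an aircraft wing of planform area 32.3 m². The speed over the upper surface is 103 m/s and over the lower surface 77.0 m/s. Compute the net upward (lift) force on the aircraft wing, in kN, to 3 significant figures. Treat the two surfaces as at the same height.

F ≈ 86.2 kN

From P + ½ρv² = const at equal height, P_low − P_up = ½ρ(v_up² − v_low²).
ΔP = ½·1.14·(103² − 77.0²) = 2670 Pa.
Lift = ΔP · A = 2670 × 32.3 = 86200 N.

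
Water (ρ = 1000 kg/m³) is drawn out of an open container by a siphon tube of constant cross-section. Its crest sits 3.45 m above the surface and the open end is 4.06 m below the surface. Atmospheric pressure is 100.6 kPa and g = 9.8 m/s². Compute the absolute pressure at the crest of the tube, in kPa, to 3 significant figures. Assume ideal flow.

From the surface to the outlet (both open to atmosphere, surface at rest): v = √(2g·h_out) = √(2·9.8·4.06) = 8.92 m/s.
Continuity keeps v the same throughout the tube; from surface to crest, P_atm + 0 = P_top + ½ρv² + ρg·h_top.
P_top = 100600 − ½·1000·8.92² − 1000·9.8·3.45 = 27000 Pa.

P_top ≈ 27.0 kPa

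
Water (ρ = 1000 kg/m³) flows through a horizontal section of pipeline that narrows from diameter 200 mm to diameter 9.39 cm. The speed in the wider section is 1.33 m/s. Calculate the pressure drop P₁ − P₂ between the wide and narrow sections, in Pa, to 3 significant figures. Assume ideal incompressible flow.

ΔP ≈ 17300 Pa

Mass conservation (A₁v₁ = A₂v₂) gives v₂ = 1.33 × 314/69.3 = 6.03 m/s.
With no height change, Bernoulli's equation is P₁ + ½ρv₁² = P₂ + ½ρv₂².
P₁ − P₂ = ½·1000·(6.03² − 1.33²) = ½·1000·34.6 = 17300 Pa.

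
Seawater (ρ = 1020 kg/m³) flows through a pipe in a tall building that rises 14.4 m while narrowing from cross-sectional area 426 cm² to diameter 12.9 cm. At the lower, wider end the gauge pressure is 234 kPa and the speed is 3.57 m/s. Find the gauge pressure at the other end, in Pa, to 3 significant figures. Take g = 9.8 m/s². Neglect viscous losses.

P₂ ≈ 27500 Pa

Continuity gives A₁v₁ = A₂v₂, so v₂ = (426 cm²)/(131 cm²) × 3.57 m/s = 11.6 m/s.
Applying Bernoulli between the two ends and solving for P₂: P₂ = P₁ + ½ρ(v₁² − v₂²) − ρgΔh.
P₂ = 234000 + ½·1020·(3.57² − 11.6²) − 1020·9.8·(+14.4) = 234000 + (-62600) − (144000) = 27500 Pa.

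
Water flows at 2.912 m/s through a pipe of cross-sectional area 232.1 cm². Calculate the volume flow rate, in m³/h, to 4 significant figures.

Q ≈ 243.3 m³/h

Q = A·v = 0.02321 m² × 2.912 m/s = 0.06759 m³/s.
Converting: 0.06759 m³/s × 3600 = 243.3 m³/h.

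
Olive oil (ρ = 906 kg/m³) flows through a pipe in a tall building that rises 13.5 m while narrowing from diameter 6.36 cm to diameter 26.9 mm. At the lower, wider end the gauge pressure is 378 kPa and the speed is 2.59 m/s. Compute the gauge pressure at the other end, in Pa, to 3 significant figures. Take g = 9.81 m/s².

The volume flow rate is constant, so v₂ = (A₁/A₂)v₁ = (31.8/5.68)·2.59 = 14.5 m/s.
Energy conservation along the streamline gives P₂ = P₁ − ½ρ(v₂² − v₁²) − ρg(h₂ − h₁).
P₂ = 378000 + ½·906·(2.59² − 14.5²) − 906·9.81·(+13.5) = 378000 + (-91900) − (120000) = 166000 Pa.

P₂ ≈ 166000 Pa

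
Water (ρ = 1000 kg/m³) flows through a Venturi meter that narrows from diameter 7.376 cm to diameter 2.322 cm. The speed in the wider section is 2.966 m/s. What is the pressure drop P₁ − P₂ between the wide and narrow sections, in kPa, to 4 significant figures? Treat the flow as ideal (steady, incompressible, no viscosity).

Continuity gives A₁v₁ = A₂v₂, so v₂ = (42.73 cm²)/(4.235 cm²) × 2.966 m/s = 29.93 m/s.
Along the horizontal streamline, P + ½ρv² is constant.
P₁ − P₂ = ½·1000·(29.93² − 2.966²) = ½·1000·886.9 = 443500 Pa.

ΔP = 443.5 kPa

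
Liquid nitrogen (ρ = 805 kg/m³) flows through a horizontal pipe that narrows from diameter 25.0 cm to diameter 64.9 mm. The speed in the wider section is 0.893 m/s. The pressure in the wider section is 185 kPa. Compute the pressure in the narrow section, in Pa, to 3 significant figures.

115000 Pa

Continuity gives A₁v₁ = A₂v₂, so v₂ = (491 cm²)/(33.1 cm²) × 0.893 m/s = 13.3 m/s.
The pipe is horizontal, so Bernoulli reduces to P₁ + ½ρv₁² = P₂ + ½ρv₂².
P₂ = P₁ − ½ρ(v₂² − v₁²) = 185000 − ½·805·(13.3² − 0.893²) = 185000 − 70400 = 115000 Pa.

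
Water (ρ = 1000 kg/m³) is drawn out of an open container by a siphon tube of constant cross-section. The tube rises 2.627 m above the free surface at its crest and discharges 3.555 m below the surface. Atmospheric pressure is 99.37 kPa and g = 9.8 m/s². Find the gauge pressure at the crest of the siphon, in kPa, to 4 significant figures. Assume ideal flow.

The outlet speed comes from Torricelli: v = √(2g·3.555) = 8.347 m/s.
With constant cross-section the crest speed equals v; applying Bernoulli from the surface up to the crest, P_top = P_atm − ½ρv² − ρg·h_top.
P_top = 99370 − ½·1000·8.347² − 1000·9.8·2.627 = 38790 Pa. So P_gauge = P_top − P_atm = -60580 Pa.

P_gauge = -60.58 kPa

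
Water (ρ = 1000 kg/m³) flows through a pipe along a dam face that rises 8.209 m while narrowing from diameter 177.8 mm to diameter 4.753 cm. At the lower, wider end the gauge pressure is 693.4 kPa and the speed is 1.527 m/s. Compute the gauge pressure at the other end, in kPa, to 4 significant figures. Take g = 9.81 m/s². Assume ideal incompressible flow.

P₂ ≈ 385.7 kPa

Continuity gives A₁v₁ = A₂v₂, so v₂ = (248.3 cm²)/(17.74 cm²) × 1.527 m/s = 21.37 m/s.
Energy conservation along the streamline gives P₂ = P₁ − ½ρ(v₂² − v₁²) − ρg(h₂ − h₁).
P₂ = 693400 + ½·1000·(1.527² − 21.37²) − 1000·9.81·(+8.209) = 693400 + (-227100) − (80530) = 385700 Pa.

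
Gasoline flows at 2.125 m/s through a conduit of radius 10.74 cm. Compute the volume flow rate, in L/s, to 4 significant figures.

Q = 77.00 L/s

Q = A·v = 0.03624 m² × 2.125 m/s = 0.07700 m³/s.
Converting: 0.07700 m³/s × 1000 = 77.00 L/s.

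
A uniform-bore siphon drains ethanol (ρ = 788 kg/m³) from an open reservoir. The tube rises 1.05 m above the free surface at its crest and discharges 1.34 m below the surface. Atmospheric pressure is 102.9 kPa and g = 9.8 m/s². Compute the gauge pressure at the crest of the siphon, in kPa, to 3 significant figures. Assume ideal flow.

From the surface to the outlet (both open to atmosphere, surface at rest): v = √(2g·h_out) = √(2·9.8·1.34) = 5.12 m/s.
The bore is uniform, so the speed at the crest is the same v. Bernoulli surface→crest: P_atm = P_top + ½ρv² + ρg·h_top.
P_top = 102900 − ½·788·5.12² − 788·9.8·1.05 = 84400 Pa. So P_gauge = P_top − P_atm = -18500 Pa.

-18.5 kPa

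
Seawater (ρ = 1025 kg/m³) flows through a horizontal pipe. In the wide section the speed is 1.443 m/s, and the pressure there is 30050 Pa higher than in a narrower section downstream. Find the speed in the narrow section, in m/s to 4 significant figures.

v₂ ≈ 7.792 m/s

Horizontal Bernoulli: P₁ + ½ρv₁² = P₂ + ½ρv₂², so v₂² = v₁² + 2(P₁ − P₂)/ρ.
v₂ = √(1.443² + 2·30050/1025) = √(2.082 + 58.63) = 7.792 m/s.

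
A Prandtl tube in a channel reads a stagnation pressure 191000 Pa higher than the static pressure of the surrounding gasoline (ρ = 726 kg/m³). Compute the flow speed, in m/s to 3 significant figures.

At the stagnation point the flow is brought to rest, so Bernoulli gives P_stag − P_static = ½ρv².
v = √(2ΔP/ρ) = √(2·191000/726) = 22.9 m/s.

22.9 m/s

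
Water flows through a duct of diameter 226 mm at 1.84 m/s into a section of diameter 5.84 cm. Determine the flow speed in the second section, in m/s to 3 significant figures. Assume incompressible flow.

v₂ = 27.6 m/s

Continuity gives A₁v₁ = A₂v₂, so v₂ = (401 cm²)/(26.8 cm²) × 1.84 m/s = 27.6 m/s.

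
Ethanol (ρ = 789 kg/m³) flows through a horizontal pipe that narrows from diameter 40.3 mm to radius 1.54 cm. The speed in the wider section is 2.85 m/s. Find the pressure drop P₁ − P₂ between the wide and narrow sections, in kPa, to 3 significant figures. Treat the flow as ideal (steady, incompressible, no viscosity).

Mass conservation (A₁v₁ = A₂v₂) gives v₂ = 2.85 × 12.8/7.45 = 4.88 m/s.
With no height change, Bernoulli's equation is P₁ + ½ρv₁² = P₂ + ½ρv₂².
P₁ − P₂ = ½·789·(4.88² − 2.85²) = ½·789·15.7 = 6190 Pa.

ΔP = 6.19 kPa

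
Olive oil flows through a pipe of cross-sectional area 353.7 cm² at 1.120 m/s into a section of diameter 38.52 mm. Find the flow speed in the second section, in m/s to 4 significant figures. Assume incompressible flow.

v₂ ≈ 33.99 m/s

By continuity, v₂ = v₁·A₁/A₂ = 1.120·(353.7/11.65) = 33.99 m/s.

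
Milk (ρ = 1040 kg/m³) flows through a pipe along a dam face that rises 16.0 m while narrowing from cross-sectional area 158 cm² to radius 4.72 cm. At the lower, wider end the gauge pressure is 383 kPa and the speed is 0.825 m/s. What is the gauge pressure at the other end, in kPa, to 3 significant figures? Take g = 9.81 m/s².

P₂ ≈ 218 kPa

Mass conservation (A₁v₁ = A₂v₂) gives v₂ = 0.825 × 158/70.0 = 1.86 m/s.
Energy conservation along the streamline gives P₂ = P₁ − ½ρ(v₂² − v₁²) − ρg(h₂ − h₁).
P₂ = 383000 + ½·1040·(0.825² − 1.86²) − 1040·9.81·(+16.0) = 383000 + (-1450) − (163000) = 218000 Pa.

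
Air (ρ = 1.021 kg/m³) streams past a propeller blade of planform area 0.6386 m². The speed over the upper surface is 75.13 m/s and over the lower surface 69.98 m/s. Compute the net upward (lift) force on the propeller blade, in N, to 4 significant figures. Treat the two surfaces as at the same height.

F ≈ 243.6 N

From P + ½ρv² = const at equal height, P_low − P_up = ½ρ(v_up² − v_low²).
ΔP = ½·1.021·(75.13² − 69.98²) = 381.5 Pa.
Lift = ΔP · A = 381.5 × 0.6386 = 243.6 N.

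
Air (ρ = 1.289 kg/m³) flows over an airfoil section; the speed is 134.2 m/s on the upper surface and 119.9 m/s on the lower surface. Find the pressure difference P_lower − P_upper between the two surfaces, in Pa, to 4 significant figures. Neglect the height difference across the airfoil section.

ΔP ≈ 2342 Pa

The pressure is lower where the speed is higher: ΔP = ½ρ(v_up² − v_low²).
ΔP = ½·1.289·(134.2² − 119.9²) = 2342 Pa.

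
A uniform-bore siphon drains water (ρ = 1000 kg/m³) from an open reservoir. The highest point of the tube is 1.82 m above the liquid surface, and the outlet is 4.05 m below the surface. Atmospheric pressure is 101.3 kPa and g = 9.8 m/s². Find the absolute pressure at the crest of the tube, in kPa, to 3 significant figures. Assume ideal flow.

The outlet speed comes from Torricelli: v = √(2g·4.05) = 8.91 m/s.
The bore is uniform, so the speed at the crest is the same v. Bernoulli surface→crest: P_atm = P_top + ½ρv² + ρg·h_top.
P_top = 101300 − ½·1000·8.91² − 1000·9.8·1.82 = 43800 Pa.

P_top ≈ 43.8 kPa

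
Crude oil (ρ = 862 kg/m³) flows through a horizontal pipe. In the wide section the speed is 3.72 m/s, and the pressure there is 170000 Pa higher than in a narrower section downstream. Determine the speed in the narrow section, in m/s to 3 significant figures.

With h₁ = h₂, rearranging Bernoulli gives v₂ = √(v₁² + 2ΔP/ρ).
v₂ = √(3.72² + 2·170000/862) = √(13.8 + 394) = 20.2 m/s.

v₂ = 20.2 m/s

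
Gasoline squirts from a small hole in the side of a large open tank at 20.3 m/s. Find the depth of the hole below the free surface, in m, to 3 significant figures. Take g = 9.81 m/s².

h = 21.0 m

Inverting v = √(2gh) gives h = v² / 2g.
h = 20.3²/(2·9.81) = 412/19.62 = 21.0 m.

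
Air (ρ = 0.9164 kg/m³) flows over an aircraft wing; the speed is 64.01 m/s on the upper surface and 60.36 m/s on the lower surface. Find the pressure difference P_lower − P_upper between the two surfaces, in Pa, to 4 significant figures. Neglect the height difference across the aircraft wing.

ΔP ≈ 208.0 Pa

The pressure is lower where the speed is higher: ΔP = ½ρ(v_up² − v_low²).
ΔP = ½·0.9164·(64.01² − 60.36²) = 208.0 Pa.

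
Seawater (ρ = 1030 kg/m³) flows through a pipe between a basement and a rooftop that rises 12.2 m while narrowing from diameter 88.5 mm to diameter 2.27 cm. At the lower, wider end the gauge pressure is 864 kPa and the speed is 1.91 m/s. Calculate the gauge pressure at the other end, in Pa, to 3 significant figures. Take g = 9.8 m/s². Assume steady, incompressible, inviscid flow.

P₂ ≈ 309000 Pa

The volume flow rate is constant, so v₂ = (A₁/A₂)v₁ = (61.5/4.05)·1.91 = 29.0 m/s.
Applying Bernoulli between the two ends and solving for P₂: P₂ = P₁ + ½ρ(v₁² − v₂²) − ρgΔh.
P₂ = 864000 + ½·1030·(1.91² − 29.0²) − 1030·9.8·(+12.2) = 864000 + (-432000) − (123000) = 309000 Pa.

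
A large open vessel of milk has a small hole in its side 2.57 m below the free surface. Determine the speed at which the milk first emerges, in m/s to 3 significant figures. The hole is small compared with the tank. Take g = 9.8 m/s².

v ≈ 7.10 m/s

With the surface at rest and both surface and jet at atmospheric pressure, Bernoulli gives ρg h = ½ρv², so v = √(2gh) = √(2·9.8·2.57) = 7.10 m/s.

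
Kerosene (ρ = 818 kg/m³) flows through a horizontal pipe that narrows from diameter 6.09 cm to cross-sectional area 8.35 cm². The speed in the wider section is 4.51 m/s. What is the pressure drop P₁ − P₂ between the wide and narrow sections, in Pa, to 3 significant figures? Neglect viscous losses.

Continuity gives A₁v₁ = A₂v₂, so v₂ = (29.1 cm²)/(8.35 cm²) × 4.51 m/s = 15.7 m/s.
Along the horizontal streamline, P + ½ρv² is constant.
P₁ − P₂ = ½·818·(15.7² − 4.51²) = ½·818·227 = 92900 Pa.

92900 Pa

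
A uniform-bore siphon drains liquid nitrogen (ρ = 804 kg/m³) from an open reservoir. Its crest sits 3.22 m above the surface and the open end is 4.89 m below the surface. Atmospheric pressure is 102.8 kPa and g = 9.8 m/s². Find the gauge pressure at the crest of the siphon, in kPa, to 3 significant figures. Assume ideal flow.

P_gauge = -63.9 kPa

From the surface to the outlet (both open to atmosphere, surface at rest): v = √(2g·h_out) = √(2·9.8·4.89) = 9.79 m/s.
Continuity keeps v the same throughout the tube; from surface to crest, P_atm + 0 = P_top + ½ρv² + ρg·h_top.
P_top = 102800 − ½·804·9.79² − 804·9.8·3.22 = 38900 Pa. So P_gauge = P_top − P_atm = -63900 Pa.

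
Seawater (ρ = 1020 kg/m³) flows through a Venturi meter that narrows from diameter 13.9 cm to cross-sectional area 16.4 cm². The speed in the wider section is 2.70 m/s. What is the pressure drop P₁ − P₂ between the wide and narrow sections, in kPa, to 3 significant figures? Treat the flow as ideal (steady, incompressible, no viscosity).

Mass conservation (A₁v₁ = A₂v₂) gives v₂ = 2.70 × 152/16.4 = 25.0 m/s.
Along the horizontal streamline, P + ½ρv² is constant.
P₁ − P₂ = ½·1020·(25.0² − 2.70²) = ½·1020·617 = 315000 Pa.

ΔP = 315 kPa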